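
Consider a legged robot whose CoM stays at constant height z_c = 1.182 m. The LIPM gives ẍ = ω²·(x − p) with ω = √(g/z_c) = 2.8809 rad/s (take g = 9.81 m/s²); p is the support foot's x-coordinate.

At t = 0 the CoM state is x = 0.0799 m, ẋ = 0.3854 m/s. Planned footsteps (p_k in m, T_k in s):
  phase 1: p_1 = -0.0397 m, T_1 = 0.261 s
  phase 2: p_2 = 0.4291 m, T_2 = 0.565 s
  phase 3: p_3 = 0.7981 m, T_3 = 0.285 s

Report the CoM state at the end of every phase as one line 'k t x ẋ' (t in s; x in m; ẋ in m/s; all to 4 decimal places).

1 0.2610 0.2257 0.7838
2 0.8260 0.5571 0.6379
3 1.1110 0.6742 0.2291

phase 1: p=-0.0397, T=0.261, ωT=0.751915, cosh=1.296260, sinh=0.824797; start (x,ẋ)=(0.079900, 0.385400) → end (x,ẋ)=(0.225672, 0.783767)
phase 2: p=0.4291, T=0.565, ωT=1.627708, cosh=2.644286, sinh=2.447907; start (x,ẋ)=(0.225672, 0.783767) → end (x,ẋ)=(0.557147, 0.637896)
phase 3: p=0.7981, T=0.285, ωT=0.821056, cosh=1.356433, sinh=0.916467; start (x,ẋ)=(0.557147, 0.637896) → end (x,ẋ)=(0.674190, 0.229089)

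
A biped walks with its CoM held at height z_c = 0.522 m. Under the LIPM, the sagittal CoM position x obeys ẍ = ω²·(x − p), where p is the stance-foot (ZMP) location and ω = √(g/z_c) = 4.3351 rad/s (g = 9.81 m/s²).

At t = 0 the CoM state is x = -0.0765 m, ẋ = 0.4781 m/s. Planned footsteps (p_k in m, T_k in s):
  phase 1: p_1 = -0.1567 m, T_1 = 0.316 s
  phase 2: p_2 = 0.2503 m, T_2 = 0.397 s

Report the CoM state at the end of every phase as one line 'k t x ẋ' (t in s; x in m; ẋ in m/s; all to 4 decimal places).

1 0.3160 0.2143 1.6413
2 0.7130 1.1707 4.3115

phase 1: p=-0.1567, T=0.316, ωT=1.369892, cosh=2.094529, sinh=1.840395; start (x,ẋ)=(-0.076500, 0.478100) → end (x,ẋ)=(0.214251, 1.641254)
phase 2: p=0.2503, T=0.397, ωT=1.721035, cosh=2.884595, sinh=2.705714; start (x,ẋ)=(0.214251, 1.641254) → end (x,ẋ)=(1.170686, 4.311511)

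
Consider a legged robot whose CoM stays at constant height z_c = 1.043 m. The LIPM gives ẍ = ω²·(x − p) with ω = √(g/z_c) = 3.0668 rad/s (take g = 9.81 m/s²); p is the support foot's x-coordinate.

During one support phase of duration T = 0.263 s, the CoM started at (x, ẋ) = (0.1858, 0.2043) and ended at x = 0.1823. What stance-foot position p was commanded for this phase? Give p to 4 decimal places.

p = 0.3700

ωT = 3.0668·0.263 = 0.806568; cosh(ωT) = 1.343297, sinh(ωT) = 0.896910
x(T) = p + (x₀−p)·cosh(ωT) + (ẋ₀/ω)·sinh(ωT) ⇒ p·(1 − cosh) = x(T) − x₀·cosh − (ẋ₀/ω)·sinh
numerator   = 0.1823 − (0.1858)·1.343297 − (0.2043/3.0668)·0.896910 = -0.127034
denominator = 1 − 1.343297 = -0.343297
p = -0.127034 / -0.343297 = 0.3700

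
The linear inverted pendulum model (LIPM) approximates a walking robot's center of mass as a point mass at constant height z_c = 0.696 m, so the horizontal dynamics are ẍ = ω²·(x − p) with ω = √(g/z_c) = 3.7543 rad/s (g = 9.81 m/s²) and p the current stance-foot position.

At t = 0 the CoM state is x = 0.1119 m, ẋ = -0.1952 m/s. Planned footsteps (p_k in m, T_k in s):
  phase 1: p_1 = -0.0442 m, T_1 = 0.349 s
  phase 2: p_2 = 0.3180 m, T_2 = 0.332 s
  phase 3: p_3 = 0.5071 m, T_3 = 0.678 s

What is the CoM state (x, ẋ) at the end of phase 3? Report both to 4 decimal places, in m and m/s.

x = -0.1830, ẋ = -2.5093

phase 1: p=-0.0442, T=0.349, ωT=1.310251, cosh=1.988428, sinh=1.718675; start (x,ẋ)=(0.111900, -0.195200) → end (x,ẋ)=(0.176833, 0.619082)
phase 2: p=0.3180, T=0.332, ωT=1.246428, cosh=1.882713, sinh=1.595183; start (x,ẋ)=(0.176833, 0.619082) → end (x,ẋ)=(0.315268, 0.320135)
phase 3: p=0.5071, T=0.678, ωT=2.545415, cosh=6.413482, sinh=6.335041; start (x,ẋ)=(0.315268, 0.320135) → end (x,ẋ)=(-0.183010, -2.509275)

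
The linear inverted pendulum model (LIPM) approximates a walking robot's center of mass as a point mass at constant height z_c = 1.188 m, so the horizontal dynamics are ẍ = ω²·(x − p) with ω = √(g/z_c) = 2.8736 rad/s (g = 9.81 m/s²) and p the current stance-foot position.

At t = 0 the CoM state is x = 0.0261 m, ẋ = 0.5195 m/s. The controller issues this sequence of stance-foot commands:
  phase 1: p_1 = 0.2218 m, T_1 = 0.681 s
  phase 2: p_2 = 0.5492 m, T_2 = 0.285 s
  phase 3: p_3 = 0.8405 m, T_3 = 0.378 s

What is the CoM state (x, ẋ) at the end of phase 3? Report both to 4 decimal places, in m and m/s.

x = -1.1235, ẋ = -5.1984

phase 1: p=0.2218, T=0.681, ωT=1.956922, cosh=3.609399, sinh=3.468107; start (x,ẋ)=(0.026100, 0.519500) → end (x,ẋ)=(0.142418, -0.075254)
phase 2: p=0.5492, T=0.285, ωT=0.818976, cosh=1.354529, sinh=0.913647; start (x,ẋ)=(0.142418, -0.075254) → end (x,ẋ)=(-0.025725, -1.169922)
phase 3: p=0.8405, T=0.378, ωT=1.086221, cosh=1.650272, sinh=1.312783; start (x,ẋ)=(-0.025725, -1.169922) → end (x,ẋ)=(-1.123478, -5.198449)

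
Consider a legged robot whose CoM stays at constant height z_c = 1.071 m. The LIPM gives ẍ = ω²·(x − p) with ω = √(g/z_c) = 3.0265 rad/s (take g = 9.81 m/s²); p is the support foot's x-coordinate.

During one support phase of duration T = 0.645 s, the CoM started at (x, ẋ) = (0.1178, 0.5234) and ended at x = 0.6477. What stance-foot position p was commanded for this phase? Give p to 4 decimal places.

ωT = 3.0265·0.645 = 1.952093; cosh(ωT) = 3.592694, sinh(ωT) = 3.450717
x(T) = p + (x₀−p)·cosh(ωT) + (ẋ₀/ω)·sinh(ωT) ⇒ p·(1 − cosh) = x(T) − x₀·cosh − (ẋ₀/ω)·sinh
numerator   = 0.6477 − (0.1178)·3.592694 − (0.5234/3.0265)·3.450717 = -0.372283
denominator = 1 − 3.592694 = -2.592694
p = -0.372283 / -2.592694 = 0.1436

p = 0.1436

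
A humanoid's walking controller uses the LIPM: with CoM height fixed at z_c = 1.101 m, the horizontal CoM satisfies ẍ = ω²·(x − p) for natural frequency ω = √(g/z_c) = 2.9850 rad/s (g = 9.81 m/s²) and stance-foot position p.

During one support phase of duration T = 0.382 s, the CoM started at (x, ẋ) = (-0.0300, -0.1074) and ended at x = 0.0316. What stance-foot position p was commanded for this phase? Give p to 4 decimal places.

ωT = 2.9850·0.382 = 1.140270; cosh(ωT) = 1.723673, sinh(ωT) = 1.403940
x(T) = p + (x₀−p)·cosh(ωT) + (ẋ₀/ω)·sinh(ωT) ⇒ p·(1 − cosh) = x(T) − x₀·cosh − (ẋ₀/ω)·sinh
numerator   = 0.0316 − (-0.0300)·1.723673 − (-0.1074/2.9850)·1.403940 = 0.133824
denominator = 1 − 1.723673 = -0.723673
p = 0.133824 / -0.723673 = -0.1849

p = -0.1849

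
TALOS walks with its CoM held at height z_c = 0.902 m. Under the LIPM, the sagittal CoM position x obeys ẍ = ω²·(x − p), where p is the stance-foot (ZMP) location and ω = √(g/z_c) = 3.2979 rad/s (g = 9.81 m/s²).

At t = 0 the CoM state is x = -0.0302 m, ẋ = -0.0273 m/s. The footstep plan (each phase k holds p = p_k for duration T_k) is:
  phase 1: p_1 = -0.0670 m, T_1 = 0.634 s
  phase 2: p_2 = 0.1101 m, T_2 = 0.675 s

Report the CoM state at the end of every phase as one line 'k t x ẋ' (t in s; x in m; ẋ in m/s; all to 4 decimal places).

phase 1: p=-0.0670, T=0.634, ωT=2.090869, cosh=4.107760, sinh=3.984181; start (x,ẋ)=(-0.030200, -0.027300) → end (x,ẋ)=(0.051185, 0.371389)
phase 2: p=0.1101, T=0.675, ωT=2.226082, cosh=4.685728, sinh=4.577777; start (x,ẋ)=(0.051185, 0.371389) → end (x,ẋ)=(0.349559, 0.850779)

1 0.6340 0.0512 0.3714
2 1.3090 0.3496 0.8508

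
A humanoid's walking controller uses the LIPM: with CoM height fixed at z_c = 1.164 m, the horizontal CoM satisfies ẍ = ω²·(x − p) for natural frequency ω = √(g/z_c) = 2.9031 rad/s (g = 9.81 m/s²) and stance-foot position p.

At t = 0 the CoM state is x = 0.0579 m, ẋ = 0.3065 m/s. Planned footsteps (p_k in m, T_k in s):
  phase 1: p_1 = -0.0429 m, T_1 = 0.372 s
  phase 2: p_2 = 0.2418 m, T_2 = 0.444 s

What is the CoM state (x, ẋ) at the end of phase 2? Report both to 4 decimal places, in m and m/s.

x = 0.7884, ẋ = 1.8159

phase 1: p=-0.0429, T=0.372, ωT=1.079953, cosh=1.642077, sinh=1.302465; start (x,ẋ)=(0.057900, 0.306500) → end (x,ẋ)=(0.260131, 0.884440)
phase 2: p=0.2418, T=0.444, ωT=1.288976, cosh=1.952311, sinh=1.676759; start (x,ẋ)=(0.260131, 0.884440) → end (x,ẋ)=(0.788419, 1.815936)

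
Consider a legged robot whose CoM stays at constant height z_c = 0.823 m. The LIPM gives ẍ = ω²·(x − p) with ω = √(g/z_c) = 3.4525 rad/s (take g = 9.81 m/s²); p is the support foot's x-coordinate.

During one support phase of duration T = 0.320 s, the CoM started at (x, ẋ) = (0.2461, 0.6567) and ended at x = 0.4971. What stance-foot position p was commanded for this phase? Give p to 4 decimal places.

ωT = 3.4525·0.320 = 1.104800; cosh(ωT) = 1.674949, sinh(ωT) = 1.343672
x(T) = p + (x₀−p)·cosh(ωT) + (ẋ₀/ω)·sinh(ωT) ⇒ p·(1 − cosh) = x(T) − x₀·cosh − (ẋ₀/ω)·sinh
numerator   = 0.4971 − (0.2461)·1.674949 − (0.6567/3.4525)·1.343672 = -0.170685
denominator = 1 − 1.674949 = -0.674949
p = -0.170685 / -0.674949 = 0.2529

p = 0.2529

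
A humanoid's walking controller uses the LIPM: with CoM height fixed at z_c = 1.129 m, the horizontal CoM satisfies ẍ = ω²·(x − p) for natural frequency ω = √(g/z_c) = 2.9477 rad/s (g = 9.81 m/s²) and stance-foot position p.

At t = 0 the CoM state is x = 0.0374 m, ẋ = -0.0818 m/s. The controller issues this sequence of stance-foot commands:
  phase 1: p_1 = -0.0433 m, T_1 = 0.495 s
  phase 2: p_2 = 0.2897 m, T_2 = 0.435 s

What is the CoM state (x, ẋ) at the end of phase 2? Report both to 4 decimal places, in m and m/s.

x = 0.0574, ẋ = -0.4331

phase 1: p=-0.0433, T=0.495, ωT=1.459112, cosh=2.267289, sinh=2.034846; start (x,ẋ)=(0.037400, -0.081800) → end (x,ẋ)=(0.083202, 0.298584)
phase 2: p=0.2897, T=0.435, ωT=1.282250, cosh=1.941076, sinh=1.663663; start (x,ẋ)=(0.083202, 0.298584) → end (x,ẋ)=(0.057391, -0.433087)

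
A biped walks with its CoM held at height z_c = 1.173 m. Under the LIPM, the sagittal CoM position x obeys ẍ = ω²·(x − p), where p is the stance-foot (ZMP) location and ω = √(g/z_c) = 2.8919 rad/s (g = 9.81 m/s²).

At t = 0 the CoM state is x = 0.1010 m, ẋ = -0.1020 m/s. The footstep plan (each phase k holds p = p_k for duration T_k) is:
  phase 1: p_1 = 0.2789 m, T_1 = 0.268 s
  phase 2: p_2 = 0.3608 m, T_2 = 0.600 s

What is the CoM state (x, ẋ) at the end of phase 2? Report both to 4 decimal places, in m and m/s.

x = -1.1961, ẋ = -4.4272

phase 1: p=0.2789, T=0.268, ωT=0.775029, cosh=1.315673, sinh=0.854983; start (x,ẋ)=(0.101000, -0.102000) → end (x,ẋ)=(0.014686, -0.574061)
phase 2: p=0.3608, T=0.600, ωT=1.735140, cosh=2.923049, sinh=2.746673; start (x,ẋ)=(0.014686, -0.574061) → end (x,ẋ)=(-1.196141, -4.427229)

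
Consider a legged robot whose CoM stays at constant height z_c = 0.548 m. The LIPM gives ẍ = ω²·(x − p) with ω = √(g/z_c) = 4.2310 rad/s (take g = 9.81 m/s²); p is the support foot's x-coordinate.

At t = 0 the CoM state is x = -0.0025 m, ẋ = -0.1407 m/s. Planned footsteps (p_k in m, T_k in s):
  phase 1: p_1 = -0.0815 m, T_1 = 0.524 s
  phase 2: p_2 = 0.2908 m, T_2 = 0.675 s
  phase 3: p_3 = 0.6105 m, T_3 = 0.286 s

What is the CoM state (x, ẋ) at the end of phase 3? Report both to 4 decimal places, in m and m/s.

x = 1.4132, ẋ = 3.8257

phase 1: p=-0.0815, T=0.524, ωT=2.217044, cosh=4.644542, sinh=4.535612; start (x,ẋ)=(-0.002500, -0.140700) → end (x,ẋ)=(0.134589, 0.862537)
phase 2: p=0.2908, T=0.675, ωT=2.855925, cosh=8.724009, sinh=8.666507; start (x,ẋ)=(0.134589, 0.862537) → end (x,ẋ)=(0.694779, 1.796838)
phase 3: p=0.6105, T=0.286, ωT=1.210066, cosh=1.825942, sinh=1.527764; start (x,ẋ)=(0.694779, 1.796838) → end (x,ẋ)=(1.413206, 3.825699)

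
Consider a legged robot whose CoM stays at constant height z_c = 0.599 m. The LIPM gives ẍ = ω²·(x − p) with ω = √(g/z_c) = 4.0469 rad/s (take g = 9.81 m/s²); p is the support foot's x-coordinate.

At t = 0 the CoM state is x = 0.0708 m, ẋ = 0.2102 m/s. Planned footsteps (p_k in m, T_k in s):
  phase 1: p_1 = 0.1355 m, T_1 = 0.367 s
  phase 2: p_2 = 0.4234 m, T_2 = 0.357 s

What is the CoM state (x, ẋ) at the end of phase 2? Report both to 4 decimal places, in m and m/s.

phase 1: p=0.1355, T=0.367, ωT=1.485212, cosh=2.321179, sinh=2.094724; start (x,ẋ)=(0.070800, 0.210200) → end (x,ẋ)=(0.094122, -0.060559)
phase 2: p=0.4234, T=0.357, ωT=1.444743, cosh=2.238285, sinh=2.002478; start (x,ẋ)=(0.094122, -0.060559) → end (x,ẋ)=(-0.343584, -2.803963)

x = -0.3436, ẋ = -2.8040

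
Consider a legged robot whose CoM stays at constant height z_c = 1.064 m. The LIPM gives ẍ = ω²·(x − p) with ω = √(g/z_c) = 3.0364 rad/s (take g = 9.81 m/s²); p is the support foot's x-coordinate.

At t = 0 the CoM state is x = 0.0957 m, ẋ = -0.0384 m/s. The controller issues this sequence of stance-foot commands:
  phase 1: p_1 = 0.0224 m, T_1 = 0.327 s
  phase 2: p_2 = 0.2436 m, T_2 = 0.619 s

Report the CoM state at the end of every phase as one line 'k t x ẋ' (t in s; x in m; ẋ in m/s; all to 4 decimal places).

1 0.3270 0.1202 0.2002
2 0.9460 0.0408 -0.5279

phase 1: p=0.0224, T=0.327, ωT=0.992903, cosh=1.534779, sinh=1.164279; start (x,ẋ)=(0.095700, -0.038400) → end (x,ẋ)=(0.120175, 0.200196)
phase 2: p=0.2436, T=0.619, ωT=1.879532, cosh=3.351549, sinh=3.198887; start (x,ẋ)=(0.120175, 0.200196) → end (x,ẋ)=(0.040845, -0.527872)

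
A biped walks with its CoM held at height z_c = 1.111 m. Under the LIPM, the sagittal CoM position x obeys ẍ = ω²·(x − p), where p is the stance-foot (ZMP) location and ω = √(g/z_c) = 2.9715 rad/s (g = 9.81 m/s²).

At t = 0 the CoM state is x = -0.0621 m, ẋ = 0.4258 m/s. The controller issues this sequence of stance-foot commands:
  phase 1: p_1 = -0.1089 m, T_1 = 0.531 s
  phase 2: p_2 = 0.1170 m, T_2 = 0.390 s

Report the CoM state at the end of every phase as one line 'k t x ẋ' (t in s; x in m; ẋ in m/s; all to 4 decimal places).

1 0.5310 0.3416 1.3979
2 0.9210 1.1857 3.4050

phase 1: p=-0.1089, T=0.531, ωT=1.577867, cosh=2.525512, sinh=2.319097; start (x,ẋ)=(-0.062100, 0.425800) → end (x,ẋ)=(0.341608, 1.397871)
phase 2: p=0.1170, T=0.390, ωT=1.158885, cosh=1.750107, sinh=1.436271; start (x,ẋ)=(0.341608, 1.397871) → end (x,ẋ)=(1.185748, 3.405024)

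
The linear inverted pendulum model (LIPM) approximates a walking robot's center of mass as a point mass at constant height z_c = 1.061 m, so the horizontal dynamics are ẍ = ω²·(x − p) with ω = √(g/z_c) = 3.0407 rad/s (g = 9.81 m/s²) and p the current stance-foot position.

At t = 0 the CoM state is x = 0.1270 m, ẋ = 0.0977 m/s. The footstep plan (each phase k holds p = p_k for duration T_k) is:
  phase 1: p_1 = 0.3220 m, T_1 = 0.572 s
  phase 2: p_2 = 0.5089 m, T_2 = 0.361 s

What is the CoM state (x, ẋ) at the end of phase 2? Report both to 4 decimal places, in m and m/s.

x = -1.1986, ẋ = -4.9620

phase 1: p=0.3220, T=0.572, ωT=1.739280, cosh=2.934446, sinh=2.758799; start (x,ẋ)=(0.127000, 0.097700) → end (x,ẋ)=(-0.161575, -1.349097)
phase 2: p=0.5089, T=0.361, ωT=1.097693, cosh=1.665441, sinh=1.331801; start (x,ẋ)=(-0.161575, -1.349097) → end (x,ẋ)=(-1.198630, -4.962002)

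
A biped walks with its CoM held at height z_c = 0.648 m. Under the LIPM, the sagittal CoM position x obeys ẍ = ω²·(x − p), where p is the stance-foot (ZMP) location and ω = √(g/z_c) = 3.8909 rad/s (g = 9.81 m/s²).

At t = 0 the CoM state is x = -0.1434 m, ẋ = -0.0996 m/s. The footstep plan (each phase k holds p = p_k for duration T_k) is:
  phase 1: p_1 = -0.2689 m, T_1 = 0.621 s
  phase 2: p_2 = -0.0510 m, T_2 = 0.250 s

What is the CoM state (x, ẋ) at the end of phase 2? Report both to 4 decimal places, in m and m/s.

x = 1.1025, ẋ = 4.7888

phase 1: p=-0.2689, T=0.621, ωT=2.416249, cosh=5.646505, sinh=5.557249; start (x,ẋ)=(-0.143400, -0.099600) → end (x,ẋ)=(0.297481, 2.151257)
phase 2: p=-0.0510, T=0.250, ωT=0.972725, cosh=1.511597, sinh=1.133546; start (x,ẋ)=(0.297481, 2.151257) → end (x,ẋ)=(1.102494, 4.788813)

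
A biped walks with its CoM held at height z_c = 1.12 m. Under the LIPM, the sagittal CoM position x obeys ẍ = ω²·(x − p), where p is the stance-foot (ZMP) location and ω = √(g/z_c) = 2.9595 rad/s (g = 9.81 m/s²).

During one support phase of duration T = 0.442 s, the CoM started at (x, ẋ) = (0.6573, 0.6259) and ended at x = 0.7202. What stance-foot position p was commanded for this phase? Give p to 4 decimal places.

p = 0.9616

ωT = 2.9595·0.442 = 1.308099; cosh(ωT) = 1.984734, sinh(ωT) = 1.714401
x(T) = p + (x₀−p)·cosh(ωT) + (ẋ₀/ω)·sinh(ωT) ⇒ p·(1 − cosh) = x(T) − x₀·cosh − (ẋ₀/ω)·sinh
numerator   = 0.7202 − (0.6573)·1.984734 − (0.6259/2.9595)·1.714401 = -0.946942
denominator = 1 − 1.984734 = -0.984734
p = -0.946942 / -0.984734 = 0.9616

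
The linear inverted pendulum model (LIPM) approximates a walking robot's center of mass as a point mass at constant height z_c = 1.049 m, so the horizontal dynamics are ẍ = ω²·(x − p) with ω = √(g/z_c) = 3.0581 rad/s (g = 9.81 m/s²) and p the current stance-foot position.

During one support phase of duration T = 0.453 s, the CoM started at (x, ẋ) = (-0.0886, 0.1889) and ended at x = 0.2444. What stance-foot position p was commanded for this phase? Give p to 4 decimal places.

ωT = 3.0581·0.453 = 1.385319; cosh(ωT) = 2.123173, sinh(ωT) = 1.872929
x(T) = p + (x₀−p)·cosh(ωT) + (ẋ₀/ω)·sinh(ωT) ⇒ p·(1 − cosh) = x(T) − x₀·cosh − (ẋ₀/ω)·sinh
numerator   = 0.2444 − (-0.0886)·2.123173 − (0.1889/3.0581)·1.872929 = 0.316822
denominator = 1 − 2.123173 = -1.123173
p = 0.316822 / -1.123173 = -0.2821

p = -0.2821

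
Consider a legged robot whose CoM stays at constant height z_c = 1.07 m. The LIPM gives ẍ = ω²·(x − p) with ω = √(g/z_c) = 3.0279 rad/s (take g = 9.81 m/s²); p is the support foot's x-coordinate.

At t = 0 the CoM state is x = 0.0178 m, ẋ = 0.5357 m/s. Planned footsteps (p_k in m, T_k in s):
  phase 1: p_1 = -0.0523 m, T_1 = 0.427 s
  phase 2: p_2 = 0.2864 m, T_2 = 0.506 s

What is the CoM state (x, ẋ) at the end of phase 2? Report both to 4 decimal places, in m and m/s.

x = 1.5455, ẋ = 4.0531

phase 1: p=-0.0523, T=0.427, ωT=1.292913, cosh=1.958928, sinh=1.684458; start (x,ẋ)=(0.017800, 0.535700) → end (x,ẋ)=(0.383037, 1.406933)
phase 2: p=0.2864, T=0.506, ωT=1.532117, cosh=2.422022, sinh=2.205944; start (x,ẋ)=(0.383037, 1.406933) → end (x,ẋ)=(1.545464, 4.053100)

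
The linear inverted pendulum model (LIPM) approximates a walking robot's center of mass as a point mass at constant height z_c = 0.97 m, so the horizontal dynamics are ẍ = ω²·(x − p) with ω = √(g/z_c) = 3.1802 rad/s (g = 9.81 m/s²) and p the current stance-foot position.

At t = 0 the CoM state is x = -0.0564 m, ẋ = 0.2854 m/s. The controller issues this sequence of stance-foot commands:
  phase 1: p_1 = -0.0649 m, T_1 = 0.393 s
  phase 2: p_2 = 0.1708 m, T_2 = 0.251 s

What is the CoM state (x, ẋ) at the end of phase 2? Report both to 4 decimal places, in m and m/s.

phase 1: p=-0.0649, T=0.393, ωT=1.249819, cosh=1.888133, sinh=1.601577; start (x,ẋ)=(-0.056400, 0.285400) → end (x,ẋ)=(0.094879, 0.582167)
phase 2: p=0.1708, T=0.251, ωT=0.798230, cosh=1.335865, sinh=0.885740; start (x,ẋ)=(0.094879, 0.582167) → end (x,ẋ)=(0.231523, 0.563840)

x = 0.2315, ẋ = 0.5638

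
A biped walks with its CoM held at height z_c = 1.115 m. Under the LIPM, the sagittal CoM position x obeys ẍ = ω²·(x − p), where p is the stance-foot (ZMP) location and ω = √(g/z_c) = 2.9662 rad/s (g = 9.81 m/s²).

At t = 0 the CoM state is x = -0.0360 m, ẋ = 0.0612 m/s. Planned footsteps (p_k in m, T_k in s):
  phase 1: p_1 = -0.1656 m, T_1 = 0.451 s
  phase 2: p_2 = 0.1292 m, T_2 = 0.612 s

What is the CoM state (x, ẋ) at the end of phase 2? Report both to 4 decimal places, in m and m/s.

phase 1: p=-0.1656, T=0.451, ωT=1.337756, cosh=2.036459, sinh=1.774025; start (x,ẋ)=(-0.036000, 0.061200) → end (x,ẋ)=(0.134928, 0.806601)
phase 2: p=0.1292, T=0.612, ωT=1.815314, cosh=3.152897, sinh=2.990110; start (x,ẋ)=(0.134928, 0.806601) → end (x,ẋ)=(0.960362, 2.593930)

x = 0.9604, ẋ = 2.5939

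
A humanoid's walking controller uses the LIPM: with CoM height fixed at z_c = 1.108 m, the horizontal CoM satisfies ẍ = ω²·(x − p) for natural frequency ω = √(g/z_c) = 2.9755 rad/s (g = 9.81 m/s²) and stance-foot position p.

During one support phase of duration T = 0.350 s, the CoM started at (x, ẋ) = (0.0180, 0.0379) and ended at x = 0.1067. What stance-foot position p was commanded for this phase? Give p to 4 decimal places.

p = -0.1049

ωT = 2.9755·0.350 = 1.041425; cosh(ωT) = 1.593101, sinh(ωT) = 1.240150
x(T) = p + (x₀−p)·cosh(ωT) + (ẋ₀/ω)·sinh(ωT) ⇒ p·(1 − cosh) = x(T) − x₀·cosh − (ẋ₀/ω)·sinh
numerator   = 0.1067 − (0.0180)·1.593101 − (0.0379/2.9755)·1.240150 = 0.062228
denominator = 1 − 1.593101 = -0.593101
p = 0.062228 / -0.593101 = -0.1049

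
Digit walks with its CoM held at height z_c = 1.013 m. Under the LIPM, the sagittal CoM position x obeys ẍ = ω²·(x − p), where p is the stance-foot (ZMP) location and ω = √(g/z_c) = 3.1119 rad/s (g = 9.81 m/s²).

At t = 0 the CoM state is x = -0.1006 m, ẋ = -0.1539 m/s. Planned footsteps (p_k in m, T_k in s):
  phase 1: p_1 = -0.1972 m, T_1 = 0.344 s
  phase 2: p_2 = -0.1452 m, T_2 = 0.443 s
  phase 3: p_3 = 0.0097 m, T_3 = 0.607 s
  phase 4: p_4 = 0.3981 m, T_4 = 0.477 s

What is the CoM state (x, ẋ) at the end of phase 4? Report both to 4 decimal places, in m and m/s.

phase 1: p=-0.1972, T=0.344, ωT=1.070494, cosh=1.629829, sinh=1.286990; start (x,ẋ)=(-0.100600, -0.153900) → end (x,ẋ)=(-0.103407, 0.136051)
phase 2: p=-0.1452, T=0.443, ωT=1.378572, cosh=2.110583, sinh=1.858645; start (x,ẋ)=(-0.103407, 0.136051) → end (x,ẋ)=(0.024267, 0.528874)
phase 3: p=0.0097, T=0.607, ωT=1.888923, cosh=3.381740, sinh=3.230505; start (x,ẋ)=(0.024267, 0.528874) → end (x,ẋ)=(0.607991, 1.934952)
phase 4: p=0.3981, T=0.477, ωT=1.484376, cosh=2.319428, sinh=2.092785; start (x,ẋ)=(0.607991, 1.934952) → end (x,ẋ)=(2.186203, 5.854907)

x = 2.1862, ẋ = 5.8549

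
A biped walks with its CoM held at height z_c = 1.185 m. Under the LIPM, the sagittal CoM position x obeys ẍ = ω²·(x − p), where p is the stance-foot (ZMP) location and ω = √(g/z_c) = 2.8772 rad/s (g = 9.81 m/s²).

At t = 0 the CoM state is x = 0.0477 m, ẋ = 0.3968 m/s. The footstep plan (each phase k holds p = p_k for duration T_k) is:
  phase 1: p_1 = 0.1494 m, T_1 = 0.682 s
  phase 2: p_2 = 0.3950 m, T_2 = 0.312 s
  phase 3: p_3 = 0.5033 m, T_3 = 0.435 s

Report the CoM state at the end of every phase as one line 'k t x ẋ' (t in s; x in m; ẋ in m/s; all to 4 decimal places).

phase 1: p=0.1494, T=0.682, ωT=1.962250, cosh=3.627932, sinh=3.487390; start (x,ẋ)=(0.047700, 0.396800) → end (x,ẋ)=(0.261392, 0.419114)
phase 2: p=0.3950, T=0.312, ωT=0.897686, cosh=1.430715, sinh=1.023204; start (x,ẋ)=(0.261392, 0.419114) → end (x,ẋ)=(0.352892, 0.206295)
phase 3: p=0.5033, T=0.435, ωT=1.251582, cosh=1.890960, sinh=1.604909; start (x,ẋ)=(0.352892, 0.206295) → end (x,ẋ)=(0.333956, -0.304435)

1 0.6820 0.2614 0.4191
2 0.9940 0.3529 0.2063
3 1.4290 0.3340 -0.3044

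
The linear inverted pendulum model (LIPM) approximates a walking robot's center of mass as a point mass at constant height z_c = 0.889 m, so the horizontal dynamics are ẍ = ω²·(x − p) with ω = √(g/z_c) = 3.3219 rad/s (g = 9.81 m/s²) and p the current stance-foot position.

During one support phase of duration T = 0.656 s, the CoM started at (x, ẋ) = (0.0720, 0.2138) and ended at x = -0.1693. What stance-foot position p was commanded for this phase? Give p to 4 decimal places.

ωT = 3.3219·0.656 = 2.179166; cosh(ωT) = 4.476035, sinh(ωT) = 4.362900
x(T) = p + (x₀−p)·cosh(ωT) + (ẋ₀/ω)·sinh(ωT) ⇒ p·(1 − cosh) = x(T) − x₀·cosh − (ẋ₀/ω)·sinh
numerator   = -0.1693 − (0.0720)·4.476035 − (0.2138/3.3219)·4.362900 = -0.772374
denominator = 1 − 4.476035 = -3.476035
p = -0.772374 / -3.476035 = 0.2222

p = 0.2222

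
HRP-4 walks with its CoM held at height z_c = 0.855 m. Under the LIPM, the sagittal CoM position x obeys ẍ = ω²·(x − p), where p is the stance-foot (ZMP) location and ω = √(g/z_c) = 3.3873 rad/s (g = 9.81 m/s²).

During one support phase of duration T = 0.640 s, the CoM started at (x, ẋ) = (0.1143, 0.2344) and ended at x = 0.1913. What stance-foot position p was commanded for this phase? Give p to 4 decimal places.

ωT = 3.3873·0.640 = 2.167872; cosh(ωT) = 4.427044, sinh(ωT) = 4.312623
x(T) = p + (x₀−p)·cosh(ωT) + (ẋ₀/ω)·sinh(ωT) ⇒ p·(1 − cosh) = x(T) − x₀·cosh − (ẋ₀/ω)·sinh
numerator   = 0.1913 − (0.1143)·4.427044 − (0.2344/3.3873)·4.312623 = -0.613143
denominator = 1 − 4.427044 = -3.427044
p = -0.613143 / -3.427044 = 0.1789

p = 0.1789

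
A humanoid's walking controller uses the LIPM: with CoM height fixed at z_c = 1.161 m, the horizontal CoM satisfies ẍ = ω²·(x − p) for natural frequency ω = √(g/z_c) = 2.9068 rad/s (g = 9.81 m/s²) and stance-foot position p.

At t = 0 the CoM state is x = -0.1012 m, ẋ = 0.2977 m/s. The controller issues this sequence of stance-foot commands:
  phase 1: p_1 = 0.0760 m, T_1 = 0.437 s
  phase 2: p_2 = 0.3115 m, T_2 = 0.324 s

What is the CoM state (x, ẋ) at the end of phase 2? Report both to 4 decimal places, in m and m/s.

x = -0.3933, ẋ = -1.6927

phase 1: p=0.0760, T=0.437, ωT=1.270272, cosh=1.921288, sinh=1.640532; start (x,ẋ)=(-0.101200, 0.297700) → end (x,ẋ)=(-0.096437, -0.273046)
phase 2: p=0.3115, T=0.324, ωT=0.941803, cosh=1.477263, sinh=1.087339; start (x,ẋ)=(-0.096437, -0.273046) → end (x,ẋ)=(-0.393268, -1.692718)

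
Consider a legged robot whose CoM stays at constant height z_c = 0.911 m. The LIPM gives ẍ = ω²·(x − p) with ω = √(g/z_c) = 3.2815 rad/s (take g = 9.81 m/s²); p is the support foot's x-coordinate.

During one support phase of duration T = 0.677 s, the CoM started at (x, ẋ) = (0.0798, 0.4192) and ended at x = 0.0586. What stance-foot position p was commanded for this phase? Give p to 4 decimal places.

ωT = 3.2815·0.677 = 2.221576; cosh(ωT) = 4.665143, sinh(ωT) = 4.556705
x(T) = p + (x₀−p)·cosh(ωT) + (ẋ₀/ω)·sinh(ωT) ⇒ p·(1 − cosh) = x(T) − x₀·cosh − (ẋ₀/ω)·sinh
numerator   = 0.0586 − (0.0798)·4.665143 − (0.4192/3.2815)·4.556705 = -0.895781
denominator = 1 − 4.665143 = -3.665143
p = -0.895781 / -3.665143 = 0.2444

p = 0.2444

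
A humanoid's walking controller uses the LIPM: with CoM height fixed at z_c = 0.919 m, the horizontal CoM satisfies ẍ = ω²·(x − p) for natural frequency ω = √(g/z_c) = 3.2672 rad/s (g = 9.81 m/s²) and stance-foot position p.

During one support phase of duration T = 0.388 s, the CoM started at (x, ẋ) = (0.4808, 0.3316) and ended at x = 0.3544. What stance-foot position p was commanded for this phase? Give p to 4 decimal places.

p = 0.7997

ωT = 3.2672·0.388 = 1.267674; cosh(ωT) = 1.917032, sinh(ωT) = 1.635546
x(T) = p + (x₀−p)·cosh(ωT) + (ẋ₀/ω)·sinh(ωT) ⇒ p·(1 − cosh) = x(T) − x₀·cosh − (ẋ₀/ω)·sinh
numerator   = 0.3544 − (0.4808)·1.917032 − (0.3316/3.2672)·1.635546 = -0.733307
denominator = 1 − 1.917032 = -0.917032
p = -0.733307 / -0.917032 = 0.7997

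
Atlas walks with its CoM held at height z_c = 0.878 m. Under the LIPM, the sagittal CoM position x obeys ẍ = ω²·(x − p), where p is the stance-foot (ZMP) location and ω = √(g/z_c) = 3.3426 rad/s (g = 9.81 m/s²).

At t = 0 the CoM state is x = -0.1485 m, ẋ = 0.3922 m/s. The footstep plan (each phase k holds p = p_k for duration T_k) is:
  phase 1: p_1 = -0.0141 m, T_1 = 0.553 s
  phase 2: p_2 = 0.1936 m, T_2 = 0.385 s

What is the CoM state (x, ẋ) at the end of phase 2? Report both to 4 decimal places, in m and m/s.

x = -0.4129, ẋ = -1.7989

phase 1: p=-0.0141, T=0.553, ωT=1.848458, cosh=3.253749, sinh=3.096270; start (x,ẋ)=(-0.148500, 0.392200) → end (x,ẋ)=(-0.088107, -0.114864)
phase 2: p=0.1936, T=0.385, ωT=1.286901, cosh=1.948836, sinh=1.672710; start (x,ẋ)=(-0.088107, -0.114864) → end (x,ẋ)=(-0.412881, -1.798932)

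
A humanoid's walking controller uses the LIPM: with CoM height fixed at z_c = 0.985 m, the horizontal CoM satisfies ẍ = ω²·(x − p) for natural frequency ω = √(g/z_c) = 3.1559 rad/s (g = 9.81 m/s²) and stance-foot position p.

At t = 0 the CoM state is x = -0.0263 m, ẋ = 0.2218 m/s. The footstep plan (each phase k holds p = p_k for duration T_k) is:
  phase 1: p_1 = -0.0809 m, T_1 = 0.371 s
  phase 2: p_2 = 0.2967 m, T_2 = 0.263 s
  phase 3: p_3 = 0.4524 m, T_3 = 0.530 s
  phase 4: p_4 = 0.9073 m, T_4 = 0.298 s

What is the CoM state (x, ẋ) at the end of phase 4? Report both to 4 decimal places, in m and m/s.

phase 1: p=-0.0809, T=0.371, ωT=1.170839, cosh=1.767402, sinh=1.457295; start (x,ẋ)=(-0.026300, 0.221800) → end (x,ẋ)=(0.118020, 0.643119)
phase 2: p=0.2967, T=0.263, ωT=0.830002, cosh=1.364686, sinh=0.928637; start (x,ẋ)=(0.118020, 0.643119) → end (x,ẋ)=(0.242099, 0.354002)
phase 3: p=0.4524, T=0.530, ωT=1.672627, cosh=2.756947, sinh=2.569194; start (x,ẋ)=(0.242099, 0.354002) → end (x,ẋ)=(0.160802, -0.729180)
phase 4: p=0.9073, T=0.298, ωT=0.940458, cosh=1.475802, sinh=1.085353; start (x,ẋ)=(0.160802, -0.729180) → end (x,ẋ)=(-0.445158, -3.633081)

x = -0.4452, ẋ = -3.6331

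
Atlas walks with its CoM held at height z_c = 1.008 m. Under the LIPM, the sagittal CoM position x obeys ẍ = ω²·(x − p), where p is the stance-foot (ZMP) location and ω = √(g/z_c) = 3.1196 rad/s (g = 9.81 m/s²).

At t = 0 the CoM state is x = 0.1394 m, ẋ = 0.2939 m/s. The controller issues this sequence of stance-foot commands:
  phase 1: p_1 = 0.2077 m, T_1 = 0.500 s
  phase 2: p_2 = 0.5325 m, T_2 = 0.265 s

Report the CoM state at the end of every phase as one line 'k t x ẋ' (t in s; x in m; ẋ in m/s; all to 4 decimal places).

1 0.5000 0.2523 0.2456
2 0.7650 0.2237 -0.4735

phase 1: p=0.2077, T=0.500, ωT=1.559800, cosh=2.484024, sinh=2.273846; start (x,ẋ)=(0.139400, 0.293900) → end (x,ẋ)=(0.252262, 0.245569)
phase 2: p=0.5325, T=0.265, ωT=0.826694, cosh=1.361621, sinh=0.924128; start (x,ẋ)=(0.252262, 0.245569) → end (x,ẋ)=(0.223668, -0.473529)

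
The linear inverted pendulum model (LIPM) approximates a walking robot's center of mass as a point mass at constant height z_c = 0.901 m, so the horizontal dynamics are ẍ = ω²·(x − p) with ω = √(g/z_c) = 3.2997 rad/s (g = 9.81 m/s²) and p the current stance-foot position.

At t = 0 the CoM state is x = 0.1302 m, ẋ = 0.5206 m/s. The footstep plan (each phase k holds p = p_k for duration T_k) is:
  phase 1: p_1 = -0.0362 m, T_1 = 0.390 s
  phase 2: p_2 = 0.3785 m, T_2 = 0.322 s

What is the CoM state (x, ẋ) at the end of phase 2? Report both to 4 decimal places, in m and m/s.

x = 1.4058, ẋ = 3.8599

phase 1: p=-0.0362, T=0.390, ωT=1.286883, cosh=1.948805, sinh=1.672675; start (x,ẋ)=(0.130200, 0.520600) → end (x,ẋ)=(0.551982, 1.932964)
phase 2: p=0.3785, T=0.322, ωT=1.062503, cosh=1.619598, sinh=1.274008; start (x,ẋ)=(0.551982, 1.932964) → end (x,ẋ)=(1.405786, 3.859917)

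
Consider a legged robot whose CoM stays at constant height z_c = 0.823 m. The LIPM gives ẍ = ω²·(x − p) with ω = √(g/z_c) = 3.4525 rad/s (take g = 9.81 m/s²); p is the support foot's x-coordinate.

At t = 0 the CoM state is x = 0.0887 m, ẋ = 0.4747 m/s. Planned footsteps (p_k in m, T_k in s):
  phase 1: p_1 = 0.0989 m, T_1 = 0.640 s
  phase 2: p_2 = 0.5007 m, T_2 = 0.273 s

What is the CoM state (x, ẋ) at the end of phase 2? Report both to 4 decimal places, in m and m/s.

x = 1.3921, ẋ = 3.6399

phase 1: p=0.0989, T=0.640, ωT=2.209600, cosh=4.610908, sinh=4.501163; start (x,ẋ)=(0.088700, 0.474700) → end (x,ẋ)=(0.670754, 2.030287)
phase 2: p=0.5007, T=0.273, ωT=0.942533, cosh=1.478056, sinh=1.088416; start (x,ẋ)=(0.670754, 2.030287) → end (x,ẋ)=(1.392107, 3.639901)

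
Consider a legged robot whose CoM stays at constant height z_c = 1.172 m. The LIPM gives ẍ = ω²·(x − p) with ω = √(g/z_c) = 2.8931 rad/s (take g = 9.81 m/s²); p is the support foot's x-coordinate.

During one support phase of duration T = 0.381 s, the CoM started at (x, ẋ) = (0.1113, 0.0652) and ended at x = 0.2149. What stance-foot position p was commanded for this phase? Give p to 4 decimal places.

ωT = 2.8931·0.381 = 1.102271; cosh(ωT) = 1.671556, sinh(ωT) = 1.339440
x(T) = p + (x₀−p)·cosh(ωT) + (ẋ₀/ω)·sinh(ωT) ⇒ p·(1 − cosh) = x(T) − x₀·cosh − (ẋ₀/ω)·sinh
numerator   = 0.2149 − (0.1113)·1.671556 − (0.0652/2.8931)·1.339440 = -0.001330
denominator = 1 − 1.671556 = -0.671556
p = -0.001330 / -0.671556 = 0.0020

p = 0.0020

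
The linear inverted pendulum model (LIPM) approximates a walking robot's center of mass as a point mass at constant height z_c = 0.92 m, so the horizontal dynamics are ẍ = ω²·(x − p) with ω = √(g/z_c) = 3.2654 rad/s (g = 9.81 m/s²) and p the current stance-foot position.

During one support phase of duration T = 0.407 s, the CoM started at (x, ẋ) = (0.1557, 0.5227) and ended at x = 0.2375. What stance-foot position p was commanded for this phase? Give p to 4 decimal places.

ωT = 3.2654·0.407 = 1.329018; cosh(ωT) = 2.021034, sinh(ωT) = 1.756297
x(T) = p + (x₀−p)·cosh(ωT) + (ẋ₀/ω)·sinh(ωT) ⇒ p·(1 − cosh) = x(T) − x₀·cosh − (ẋ₀/ω)·sinh
numerator   = 0.2375 − (0.1557)·2.021034 − (0.5227/3.2654)·1.756297 = -0.358310
denominator = 1 − 2.021034 = -1.021034
p = -0.358310 / -1.021034 = 0.3509

p = 0.3509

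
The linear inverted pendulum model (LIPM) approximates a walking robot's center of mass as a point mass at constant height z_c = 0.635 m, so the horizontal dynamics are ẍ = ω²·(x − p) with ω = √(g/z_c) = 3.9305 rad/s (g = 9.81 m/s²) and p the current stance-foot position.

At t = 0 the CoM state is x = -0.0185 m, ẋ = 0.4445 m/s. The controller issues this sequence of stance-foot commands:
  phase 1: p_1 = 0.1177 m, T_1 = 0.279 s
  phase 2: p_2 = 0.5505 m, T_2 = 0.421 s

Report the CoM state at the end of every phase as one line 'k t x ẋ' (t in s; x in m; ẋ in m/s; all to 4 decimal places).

phase 1: p=0.1177, T=0.279, ωT=1.096610, cosh=1.664000, sinh=1.329998; start (x,ẋ)=(-0.018500, 0.444500) → end (x,ẋ)=(0.041473, 0.027655)
phase 2: p=0.5505, T=0.421, ωT=1.654740, cosh=2.711432, sinh=2.520290; start (x,ẋ)=(0.041473, 0.027655) → end (x,ẋ)=(-0.811961, -4.967442)

1 0.2790 0.0415 0.0277
2 0.7000 -0.8120 -4.9674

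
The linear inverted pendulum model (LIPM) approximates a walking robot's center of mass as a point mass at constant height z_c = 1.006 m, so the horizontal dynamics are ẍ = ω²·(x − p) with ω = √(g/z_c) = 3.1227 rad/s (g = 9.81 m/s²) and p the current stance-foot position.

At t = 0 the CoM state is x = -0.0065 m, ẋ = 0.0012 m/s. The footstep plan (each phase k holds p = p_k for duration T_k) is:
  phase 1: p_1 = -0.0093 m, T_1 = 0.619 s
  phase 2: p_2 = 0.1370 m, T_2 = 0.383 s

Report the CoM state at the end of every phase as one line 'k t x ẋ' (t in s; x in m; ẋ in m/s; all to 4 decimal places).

phase 1: p=-0.0093, T=0.619, ωT=1.932951, cosh=3.527297, sinh=3.382576; start (x,ẋ)=(-0.006500, 0.001200) → end (x,ẋ)=(0.001876, 0.033809)
phase 2: p=0.1370, T=0.383, ωT=1.195994, cosh=1.804623, sinh=1.502220; start (x,ẋ)=(0.001876, 0.033809) → end (x,ẋ)=(-0.090583, -0.572851)

1 0.6190 0.0019 0.0338
2 1.0020 -0.0906 -0.5729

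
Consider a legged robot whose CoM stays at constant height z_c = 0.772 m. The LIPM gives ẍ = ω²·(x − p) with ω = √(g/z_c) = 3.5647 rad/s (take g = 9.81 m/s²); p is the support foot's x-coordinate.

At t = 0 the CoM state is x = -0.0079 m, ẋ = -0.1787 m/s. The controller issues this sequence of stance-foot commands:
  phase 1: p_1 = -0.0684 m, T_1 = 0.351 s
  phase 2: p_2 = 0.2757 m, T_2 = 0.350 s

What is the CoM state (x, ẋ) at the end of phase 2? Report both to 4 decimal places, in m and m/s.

phase 1: p=-0.0684, T=0.351, ωT=1.251210, cosh=1.890363, sinh=1.604205; start (x,ẋ)=(-0.007900, -0.178700) → end (x,ẋ)=(-0.034453, 0.008162)
phase 2: p=0.2757, T=0.350, ωT=1.247645, cosh=1.884657, sinh=1.597476; start (x,ẋ)=(-0.034453, 0.008162) → end (x,ẋ)=(-0.305173, -1.750789)

x = -0.3052, ẋ = -1.7508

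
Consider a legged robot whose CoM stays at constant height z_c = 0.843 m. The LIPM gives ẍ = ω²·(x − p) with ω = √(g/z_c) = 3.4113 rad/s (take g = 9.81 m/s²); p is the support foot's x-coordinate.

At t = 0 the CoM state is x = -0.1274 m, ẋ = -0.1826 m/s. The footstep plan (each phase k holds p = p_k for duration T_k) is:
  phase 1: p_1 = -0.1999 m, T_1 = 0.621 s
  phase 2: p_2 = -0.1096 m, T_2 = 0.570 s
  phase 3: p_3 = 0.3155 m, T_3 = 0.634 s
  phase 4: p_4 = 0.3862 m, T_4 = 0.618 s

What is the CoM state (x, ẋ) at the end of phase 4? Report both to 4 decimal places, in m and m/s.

phase 1: p=-0.1999, T=0.621, ωT=2.118417, cosh=4.219092, sinh=4.098870; start (x,ẋ)=(-0.127400, -0.182600) → end (x,ẋ)=(-0.113420, 0.243323)
phase 2: p=-0.1096, T=0.570, ωT=1.944441, cosh=3.566395, sinh=3.423328; start (x,ẋ)=(-0.113420, 0.243323) → end (x,ẋ)=(0.120957, 0.823176)
phase 3: p=0.3155, T=0.634, ωT=2.162764, cosh=4.405073, sinh=4.290066; start (x,ẋ)=(0.120957, 0.823176) → end (x,ẋ)=(0.493756, 0.779078)
phase 4: p=0.3862, T=0.618, ωT=2.108183, cosh=4.177365, sinh=4.055906; start (x,ẋ)=(0.493756, 0.779078) → end (x,ẋ)=(1.761793, 4.742624)

x = 1.7618, ẋ = 4.7426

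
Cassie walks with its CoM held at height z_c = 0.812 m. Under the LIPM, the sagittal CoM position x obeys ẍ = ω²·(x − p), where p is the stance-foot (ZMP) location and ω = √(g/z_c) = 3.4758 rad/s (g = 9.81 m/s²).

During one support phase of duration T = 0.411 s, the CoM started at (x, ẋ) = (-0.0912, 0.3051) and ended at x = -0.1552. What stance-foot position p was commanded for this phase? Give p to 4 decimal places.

p = 0.1050

ωT = 3.4758·0.411 = 1.428554; cosh(ωT) = 2.206158, sinh(ωT) = 1.966503
x(T) = p + (x₀−p)·cosh(ωT) + (ẋ₀/ω)·sinh(ωT) ⇒ p·(1 − cosh) = x(T) − x₀·cosh − (ẋ₀/ω)·sinh
numerator   = -0.1552 − (-0.0912)·2.206158 − (0.3051/3.4758)·1.966503 = -0.126615
denominator = 1 − 2.206158 = -1.206158
p = -0.126615 / -1.206158 = 0.1050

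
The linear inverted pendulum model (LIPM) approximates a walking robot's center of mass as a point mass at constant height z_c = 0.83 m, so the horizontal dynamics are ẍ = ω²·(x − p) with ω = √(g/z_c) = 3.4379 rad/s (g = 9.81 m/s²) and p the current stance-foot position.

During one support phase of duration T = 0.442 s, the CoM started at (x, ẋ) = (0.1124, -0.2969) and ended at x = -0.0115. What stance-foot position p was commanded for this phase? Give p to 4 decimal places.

p = 0.0665

ωT = 3.4379·0.442 = 1.519552; cosh(ωT) = 2.394493, sinh(ωT) = 2.175683
x(T) = p + (x₀−p)·cosh(ωT) + (ẋ₀/ω)·sinh(ωT) ⇒ p·(1 − cosh) = x(T) − x₀·cosh − (ẋ₀/ω)·sinh
numerator   = -0.0115 − (0.1124)·2.394493 − (-0.2969/3.4379)·2.175683 = -0.092747
denominator = 1 − 2.394493 = -1.394493
p = -0.092747 / -1.394493 = 0.0665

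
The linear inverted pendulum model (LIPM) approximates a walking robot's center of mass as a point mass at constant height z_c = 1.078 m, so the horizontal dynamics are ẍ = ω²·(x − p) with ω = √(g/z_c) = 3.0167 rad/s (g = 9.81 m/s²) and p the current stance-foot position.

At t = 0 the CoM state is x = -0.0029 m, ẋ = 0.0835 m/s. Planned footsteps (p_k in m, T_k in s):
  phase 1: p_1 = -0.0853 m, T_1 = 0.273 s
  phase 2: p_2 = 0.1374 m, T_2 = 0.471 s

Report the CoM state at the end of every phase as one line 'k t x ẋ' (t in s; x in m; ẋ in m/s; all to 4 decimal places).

phase 1: p=-0.0853, T=0.273, ωT=0.823559, cosh=1.358731, sinh=0.919864; start (x,ẋ)=(-0.002900, 0.083500) → end (x,ẋ)=(0.052121, 0.342110)
phase 2: p=0.1374, T=0.471, ωT=1.420866, cosh=2.191104, sinh=1.949599; start (x,ẋ)=(0.052121, 0.342110) → end (x,ẋ)=(0.171639, 0.248041)

1 0.2730 0.0521 0.3421
2 0.7440 0.1716 0.2480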